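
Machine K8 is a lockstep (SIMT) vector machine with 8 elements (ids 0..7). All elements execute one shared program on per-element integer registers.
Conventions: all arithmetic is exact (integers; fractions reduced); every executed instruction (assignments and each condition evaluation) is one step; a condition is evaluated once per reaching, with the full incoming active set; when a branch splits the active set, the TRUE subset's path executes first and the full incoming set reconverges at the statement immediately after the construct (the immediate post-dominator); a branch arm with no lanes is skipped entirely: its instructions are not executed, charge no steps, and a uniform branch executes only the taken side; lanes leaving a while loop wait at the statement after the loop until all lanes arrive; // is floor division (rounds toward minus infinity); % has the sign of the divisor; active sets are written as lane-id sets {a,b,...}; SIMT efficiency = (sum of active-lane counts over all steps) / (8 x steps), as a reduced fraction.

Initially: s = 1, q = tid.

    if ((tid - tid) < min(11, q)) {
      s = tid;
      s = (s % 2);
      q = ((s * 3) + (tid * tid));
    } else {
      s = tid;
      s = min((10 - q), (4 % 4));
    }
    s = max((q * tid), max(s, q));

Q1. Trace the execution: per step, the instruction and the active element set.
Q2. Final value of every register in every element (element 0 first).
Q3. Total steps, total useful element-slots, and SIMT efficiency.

step 0: eval ((tid - tid) < min(11, q)) {0,1,2,3,4,5,6,7}
step 1: s <- tid                     {1,2,3,4,5,6,7}
step 2: s <- (s % 2)                 {1,2,3,4,5,6,7}
step 3: q <- ((s * 3) + (tid * tid)) {1,2,3,4,5,6,7}
step 4: s <- tid                     {0}
step 5: s <- min((10 - q), (4 % 4))  {0}
step 6: s <- max((q * tid), max(s, q)) {0,1,2,3,4,5,6,7}

Answer: 7 steps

s: 0,4,8,36,64,140,216,364
q: 0,4,4,12,16,28,36,52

steps = 7; useful = 39; efficiency = 39/56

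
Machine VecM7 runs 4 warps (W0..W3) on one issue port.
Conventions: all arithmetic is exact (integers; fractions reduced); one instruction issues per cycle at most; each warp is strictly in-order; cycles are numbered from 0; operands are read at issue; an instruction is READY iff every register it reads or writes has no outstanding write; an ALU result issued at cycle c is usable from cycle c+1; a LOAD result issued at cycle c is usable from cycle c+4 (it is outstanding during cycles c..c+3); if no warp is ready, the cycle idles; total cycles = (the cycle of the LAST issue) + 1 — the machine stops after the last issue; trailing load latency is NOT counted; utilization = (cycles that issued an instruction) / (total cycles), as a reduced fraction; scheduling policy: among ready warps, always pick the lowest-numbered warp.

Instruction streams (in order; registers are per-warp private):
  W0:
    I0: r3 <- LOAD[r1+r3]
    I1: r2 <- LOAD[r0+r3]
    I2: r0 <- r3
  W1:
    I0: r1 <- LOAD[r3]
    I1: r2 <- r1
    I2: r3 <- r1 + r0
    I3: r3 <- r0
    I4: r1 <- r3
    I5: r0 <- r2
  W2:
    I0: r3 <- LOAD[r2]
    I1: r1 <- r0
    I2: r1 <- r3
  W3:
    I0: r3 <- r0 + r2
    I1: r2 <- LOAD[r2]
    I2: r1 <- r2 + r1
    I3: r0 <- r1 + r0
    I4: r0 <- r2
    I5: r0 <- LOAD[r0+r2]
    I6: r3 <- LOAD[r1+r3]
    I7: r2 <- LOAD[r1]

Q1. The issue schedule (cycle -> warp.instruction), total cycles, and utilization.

cycle 0: W0.I0
cycle 1: W1.I0
cycle 2: W2.I0
cycle 3: W2.I1
cycle 4: W0.I1
cycle 5: W0.I2
cycle 6: W1.I1
cycle 7: W1.I2
cycle 8: W1.I3
cycle 9: W1.I4
cycle 10: W1.I5
cycle 11: W2.I2
cycle 12: W3.I0
cycle 13: W3.I1
cycle 14: idle
cycle 15: idle
cycle 16: idle
cycle 17: W3.I2
cycle 18: W3.I3
cycle 19: W3.I4
cycle 20: W3.I5
cycle 21: W3.I6
cycle 22: W3.I7

Answer: 23 cycles, utilization 20/23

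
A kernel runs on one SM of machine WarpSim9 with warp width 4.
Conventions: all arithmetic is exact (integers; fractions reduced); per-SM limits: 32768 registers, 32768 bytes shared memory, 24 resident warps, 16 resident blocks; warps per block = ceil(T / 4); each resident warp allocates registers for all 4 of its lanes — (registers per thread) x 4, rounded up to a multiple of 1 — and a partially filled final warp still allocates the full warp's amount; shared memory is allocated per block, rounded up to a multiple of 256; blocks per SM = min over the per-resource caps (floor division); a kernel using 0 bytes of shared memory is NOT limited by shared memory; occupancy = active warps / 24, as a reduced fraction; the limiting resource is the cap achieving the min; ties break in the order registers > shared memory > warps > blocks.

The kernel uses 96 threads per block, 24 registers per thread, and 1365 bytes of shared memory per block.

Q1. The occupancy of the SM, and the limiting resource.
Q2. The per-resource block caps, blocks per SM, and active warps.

Answer: occupancy 1, limited by warps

registers: 14 blocks
shared memory: 21 blocks
warps: 1 block
blocks: 16 blocks

Answer: 1 block, 24 active warps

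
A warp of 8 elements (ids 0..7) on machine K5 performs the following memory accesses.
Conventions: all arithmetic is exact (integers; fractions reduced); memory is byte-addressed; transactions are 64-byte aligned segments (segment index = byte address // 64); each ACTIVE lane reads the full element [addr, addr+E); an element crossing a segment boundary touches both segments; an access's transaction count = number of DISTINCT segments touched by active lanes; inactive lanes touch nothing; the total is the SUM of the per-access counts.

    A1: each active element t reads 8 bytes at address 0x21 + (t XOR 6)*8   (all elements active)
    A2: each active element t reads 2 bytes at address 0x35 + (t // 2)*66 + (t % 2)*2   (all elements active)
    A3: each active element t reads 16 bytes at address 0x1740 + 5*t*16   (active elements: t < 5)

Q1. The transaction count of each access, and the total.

A1: 2 transactions
A2: 4 transactions
A3: 5 transactions

Answer: 2,4,5; total 11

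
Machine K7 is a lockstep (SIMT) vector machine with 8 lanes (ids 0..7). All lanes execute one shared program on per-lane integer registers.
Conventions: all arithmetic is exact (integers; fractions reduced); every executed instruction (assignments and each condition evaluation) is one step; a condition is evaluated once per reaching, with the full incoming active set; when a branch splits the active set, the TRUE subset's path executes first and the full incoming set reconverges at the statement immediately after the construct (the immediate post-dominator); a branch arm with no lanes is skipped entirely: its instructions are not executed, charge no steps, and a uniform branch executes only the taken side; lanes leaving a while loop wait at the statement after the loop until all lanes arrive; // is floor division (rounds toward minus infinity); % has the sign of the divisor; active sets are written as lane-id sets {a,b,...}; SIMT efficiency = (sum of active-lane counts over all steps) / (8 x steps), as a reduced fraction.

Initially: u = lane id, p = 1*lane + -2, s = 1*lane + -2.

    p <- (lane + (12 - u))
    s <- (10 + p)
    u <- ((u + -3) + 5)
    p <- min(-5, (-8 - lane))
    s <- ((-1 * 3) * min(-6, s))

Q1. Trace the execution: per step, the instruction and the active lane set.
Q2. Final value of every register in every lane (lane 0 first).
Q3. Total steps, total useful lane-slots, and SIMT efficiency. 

step 0: p <- (lane + (12 - u))       {0,1,2,3,4,5,6,7}
step 1: s <- (10 + p)                {0,1,2,3,4,5,6,7}
step 2: u <- ((u + -3) + 5)          {0,1,2,3,4,5,6,7}
step 3: p <- min(-5, (-8 - lane))    {0,1,2,3,4,5,6,7}
step 4: s <- ((-1 * 3) * min(-6, s)) {0,1,2,3,4,5,6,7}

Answer: 5 steps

u: 2,3,4,5,6,7,8,9
p: -8,-9,-10,-11,-12,-13,-14,-15
s: 18,18,18,18,18,18,18,18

steps = 5; useful = 40; efficiency = 40/40 = 1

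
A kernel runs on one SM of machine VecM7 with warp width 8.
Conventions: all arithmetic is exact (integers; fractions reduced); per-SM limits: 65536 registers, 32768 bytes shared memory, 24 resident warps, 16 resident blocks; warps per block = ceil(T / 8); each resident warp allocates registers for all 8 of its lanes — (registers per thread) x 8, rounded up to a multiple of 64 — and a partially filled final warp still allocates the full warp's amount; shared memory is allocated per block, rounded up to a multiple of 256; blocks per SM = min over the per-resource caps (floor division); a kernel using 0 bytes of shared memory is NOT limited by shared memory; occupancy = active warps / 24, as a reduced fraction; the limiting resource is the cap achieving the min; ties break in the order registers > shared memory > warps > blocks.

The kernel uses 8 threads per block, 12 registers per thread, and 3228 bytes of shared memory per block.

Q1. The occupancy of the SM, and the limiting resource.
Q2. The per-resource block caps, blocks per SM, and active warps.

Answer: occupancy 3/8, limited by shared memory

registers: 512 blocks
shared memory: 9 blocks
warps: 24 blocks
blocks: 16 blocks

Answer: 9 blocks, 9 active warps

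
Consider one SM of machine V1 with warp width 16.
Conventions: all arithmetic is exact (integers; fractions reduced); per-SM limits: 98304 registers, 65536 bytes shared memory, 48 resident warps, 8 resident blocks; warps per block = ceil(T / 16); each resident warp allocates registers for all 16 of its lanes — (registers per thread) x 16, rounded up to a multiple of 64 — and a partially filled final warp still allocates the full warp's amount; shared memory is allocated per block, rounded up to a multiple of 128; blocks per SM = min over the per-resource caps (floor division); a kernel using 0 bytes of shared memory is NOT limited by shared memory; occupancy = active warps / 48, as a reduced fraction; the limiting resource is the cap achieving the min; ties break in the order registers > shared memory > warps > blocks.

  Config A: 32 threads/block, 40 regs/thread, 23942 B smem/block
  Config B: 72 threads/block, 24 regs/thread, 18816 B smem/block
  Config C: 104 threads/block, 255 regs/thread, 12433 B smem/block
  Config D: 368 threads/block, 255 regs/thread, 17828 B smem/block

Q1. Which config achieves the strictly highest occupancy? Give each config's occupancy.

occupancies: A 1/12, B 5/16, C 7/16, D 23/48

Answer: D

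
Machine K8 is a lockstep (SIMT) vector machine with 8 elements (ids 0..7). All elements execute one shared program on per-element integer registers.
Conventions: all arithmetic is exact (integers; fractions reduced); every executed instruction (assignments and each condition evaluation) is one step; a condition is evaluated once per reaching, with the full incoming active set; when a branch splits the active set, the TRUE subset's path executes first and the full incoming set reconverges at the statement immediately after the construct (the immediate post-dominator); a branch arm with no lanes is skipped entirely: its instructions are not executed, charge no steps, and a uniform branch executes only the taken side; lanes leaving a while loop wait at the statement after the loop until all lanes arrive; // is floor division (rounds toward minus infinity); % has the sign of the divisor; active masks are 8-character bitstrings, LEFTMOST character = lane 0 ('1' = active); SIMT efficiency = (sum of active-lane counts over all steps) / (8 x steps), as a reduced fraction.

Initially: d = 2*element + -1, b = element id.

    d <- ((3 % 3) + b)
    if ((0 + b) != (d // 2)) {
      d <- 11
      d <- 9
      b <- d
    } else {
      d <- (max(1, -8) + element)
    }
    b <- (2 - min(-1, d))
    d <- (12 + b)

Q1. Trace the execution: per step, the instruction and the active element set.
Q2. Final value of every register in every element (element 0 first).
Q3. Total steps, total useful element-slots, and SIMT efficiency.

step 0: d <- ((3 % 3) + b)           11111111
step 1: eval ((0 + b) != (d // 2))   11111111
step 2: d <- 11                      01111111
step 3: d <- 9                       01111111
step 4: b <- d                       01111111
step 5: d <- (max(1, -8) + element)  10000000
step 6: b <- (2 - min(-1, d))        11111111
step 7: d <- (12 + b)                11111111

Answer: 8 steps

d: 15,15,15,15,15,15,15,15
b: 3,3,3,3,3,3,3,3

steps = 8; useful = 54; efficiency = 54/64 = 27/32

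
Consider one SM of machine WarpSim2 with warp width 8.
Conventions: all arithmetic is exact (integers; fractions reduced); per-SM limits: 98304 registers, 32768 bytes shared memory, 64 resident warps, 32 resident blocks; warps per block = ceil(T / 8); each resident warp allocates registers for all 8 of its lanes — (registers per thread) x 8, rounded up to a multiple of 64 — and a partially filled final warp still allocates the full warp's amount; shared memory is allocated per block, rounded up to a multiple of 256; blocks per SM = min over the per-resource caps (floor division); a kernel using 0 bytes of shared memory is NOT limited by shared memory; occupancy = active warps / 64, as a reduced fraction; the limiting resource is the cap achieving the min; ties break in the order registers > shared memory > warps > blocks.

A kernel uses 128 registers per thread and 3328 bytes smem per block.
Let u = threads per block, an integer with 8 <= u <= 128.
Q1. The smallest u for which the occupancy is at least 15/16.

Answer: u = 49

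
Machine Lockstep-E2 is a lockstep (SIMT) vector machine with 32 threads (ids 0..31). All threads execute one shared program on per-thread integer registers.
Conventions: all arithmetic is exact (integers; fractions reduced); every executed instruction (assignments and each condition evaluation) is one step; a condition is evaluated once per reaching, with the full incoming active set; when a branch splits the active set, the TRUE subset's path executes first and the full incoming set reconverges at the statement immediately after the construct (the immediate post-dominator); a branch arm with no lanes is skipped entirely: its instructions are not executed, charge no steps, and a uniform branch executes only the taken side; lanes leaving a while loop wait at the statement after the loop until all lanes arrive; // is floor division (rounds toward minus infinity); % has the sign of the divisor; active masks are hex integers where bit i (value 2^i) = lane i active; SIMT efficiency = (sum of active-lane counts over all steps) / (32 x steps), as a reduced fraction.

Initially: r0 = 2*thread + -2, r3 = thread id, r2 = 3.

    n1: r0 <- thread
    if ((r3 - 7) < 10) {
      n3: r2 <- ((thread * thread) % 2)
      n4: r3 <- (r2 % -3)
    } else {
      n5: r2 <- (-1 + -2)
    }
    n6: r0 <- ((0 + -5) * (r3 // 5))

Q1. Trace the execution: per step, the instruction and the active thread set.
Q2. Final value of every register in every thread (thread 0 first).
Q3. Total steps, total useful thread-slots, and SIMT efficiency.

step 0: r0 <- thread                 0xffffffff
step 1: eval ((r3 - 7) < 10)         0xffffffff
step 2: r2 <- ((thread * thread) % 2) 0x0001ffff
step 3: r3 <- (r2 % -3)              0x0001ffff
step 4: r2 <- (-1 + -2)              0xfffe0000
step 5: r0 <- ((0 + -5) * (r3 // 5)) 0xffffffff

Answer: 6 steps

r0: 0,5,0,5,0,5,0,5,0,5,0,5,0,5,0,5,0,-15,-15,-15,-20,-20,-20,-20,-20,-25,-25,-25,-25,-25,-30,-30
r3: 0,-2,0,-2,0,-2,0,-2,0,-2,0,-2,0,-2,0,-2,0,17,18,19,20,21,22,23,24,25,26,27,28,29,30,31
r2: 0,1,0,1,0,1,0,1,0,1,0,1,0,1,0,1,0,-3,-3,-3,-3,-3,-3,-3,-3,-3,-3,-3,-3,-3,-3,-3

steps = 6; useful = 145; efficiency = 145/192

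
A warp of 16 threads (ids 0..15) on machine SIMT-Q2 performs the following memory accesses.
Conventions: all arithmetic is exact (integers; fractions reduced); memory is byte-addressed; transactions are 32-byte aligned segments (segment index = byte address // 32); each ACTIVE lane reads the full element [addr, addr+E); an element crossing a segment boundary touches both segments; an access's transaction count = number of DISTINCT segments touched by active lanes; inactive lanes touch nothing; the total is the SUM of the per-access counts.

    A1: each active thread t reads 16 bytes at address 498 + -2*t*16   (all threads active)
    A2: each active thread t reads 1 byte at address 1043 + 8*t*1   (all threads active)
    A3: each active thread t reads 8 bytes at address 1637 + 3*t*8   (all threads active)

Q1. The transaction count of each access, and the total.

A1: 17 transactions
A2: 5 transactions
A3: 12 transactions

Answer: 17,5,12; total 34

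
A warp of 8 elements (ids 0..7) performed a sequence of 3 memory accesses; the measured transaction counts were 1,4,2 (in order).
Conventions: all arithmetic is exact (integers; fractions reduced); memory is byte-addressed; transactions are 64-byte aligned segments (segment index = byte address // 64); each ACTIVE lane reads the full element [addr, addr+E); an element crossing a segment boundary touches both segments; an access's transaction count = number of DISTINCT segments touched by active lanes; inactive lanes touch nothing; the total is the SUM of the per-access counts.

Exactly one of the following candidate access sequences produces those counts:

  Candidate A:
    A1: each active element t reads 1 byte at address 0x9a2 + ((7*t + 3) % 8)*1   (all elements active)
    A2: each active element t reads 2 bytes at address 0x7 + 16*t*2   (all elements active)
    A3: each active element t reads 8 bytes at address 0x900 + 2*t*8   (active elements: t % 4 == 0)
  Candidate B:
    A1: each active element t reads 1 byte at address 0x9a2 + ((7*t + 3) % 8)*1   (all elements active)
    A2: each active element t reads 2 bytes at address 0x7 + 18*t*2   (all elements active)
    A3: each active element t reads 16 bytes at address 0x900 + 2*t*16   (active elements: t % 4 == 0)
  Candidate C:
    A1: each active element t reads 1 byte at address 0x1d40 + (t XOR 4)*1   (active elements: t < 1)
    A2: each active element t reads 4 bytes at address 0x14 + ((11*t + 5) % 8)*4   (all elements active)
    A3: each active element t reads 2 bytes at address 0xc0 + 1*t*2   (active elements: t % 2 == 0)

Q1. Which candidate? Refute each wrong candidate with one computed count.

B: A2 gives 5 transactions, not 4
C: A2 gives 1 transaction, not 4
A: all counts match (1,4,2)

Answer: A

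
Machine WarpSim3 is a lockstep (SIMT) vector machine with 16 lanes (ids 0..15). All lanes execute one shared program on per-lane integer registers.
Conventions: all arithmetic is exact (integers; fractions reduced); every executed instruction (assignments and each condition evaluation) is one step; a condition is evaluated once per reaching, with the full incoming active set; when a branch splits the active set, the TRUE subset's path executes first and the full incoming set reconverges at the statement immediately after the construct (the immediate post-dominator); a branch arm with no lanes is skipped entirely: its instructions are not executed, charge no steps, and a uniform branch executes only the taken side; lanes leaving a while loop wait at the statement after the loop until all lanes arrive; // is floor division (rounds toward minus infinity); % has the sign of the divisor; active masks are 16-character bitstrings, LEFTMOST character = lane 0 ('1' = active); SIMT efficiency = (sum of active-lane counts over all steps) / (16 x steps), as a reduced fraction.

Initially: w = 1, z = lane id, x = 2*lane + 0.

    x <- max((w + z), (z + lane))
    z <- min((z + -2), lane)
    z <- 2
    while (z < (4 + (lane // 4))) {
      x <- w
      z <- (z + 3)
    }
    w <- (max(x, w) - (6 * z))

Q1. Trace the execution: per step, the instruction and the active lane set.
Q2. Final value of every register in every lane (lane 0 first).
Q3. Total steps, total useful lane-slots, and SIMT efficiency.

step 0: x <- max((w + z), (z + lane)) 1111111111111111
step 1: z <- min((z + -2), lane)     1111111111111111
step 2: z <- 2                       1111111111111111
step 3: eval (z < (4 + (lane // 4))) 1111111111111111
step 4: x <- w                       1111111111111111
step 5: z <- (z + 3)                 1111111111111111
step 6: eval (z < (4 + (lane // 4))) 1111111111111111
step 7: x <- w                       0000000011111111
step 8: z <- (z + 3)                 0000000011111111
step 9: eval (z < (4 + (lane // 4))) 0000000011111111
step 10: w <- (max(x, w) - (6 * z))   1111111111111111

Answer: 11 steps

w: -29,-29,-29,-29,-29,-29,-29,-29,-47,-47,-47,-47,-47,-47,-47,-47
z: 5,5,5,5,5,5,5,5,8,8,8,8,8,8,8,8
x: 1,1,1,1,1,1,1,1,1,1,1,1,1,1,1,1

steps = 11; useful = 152; efficiency = 152/176 = 19/22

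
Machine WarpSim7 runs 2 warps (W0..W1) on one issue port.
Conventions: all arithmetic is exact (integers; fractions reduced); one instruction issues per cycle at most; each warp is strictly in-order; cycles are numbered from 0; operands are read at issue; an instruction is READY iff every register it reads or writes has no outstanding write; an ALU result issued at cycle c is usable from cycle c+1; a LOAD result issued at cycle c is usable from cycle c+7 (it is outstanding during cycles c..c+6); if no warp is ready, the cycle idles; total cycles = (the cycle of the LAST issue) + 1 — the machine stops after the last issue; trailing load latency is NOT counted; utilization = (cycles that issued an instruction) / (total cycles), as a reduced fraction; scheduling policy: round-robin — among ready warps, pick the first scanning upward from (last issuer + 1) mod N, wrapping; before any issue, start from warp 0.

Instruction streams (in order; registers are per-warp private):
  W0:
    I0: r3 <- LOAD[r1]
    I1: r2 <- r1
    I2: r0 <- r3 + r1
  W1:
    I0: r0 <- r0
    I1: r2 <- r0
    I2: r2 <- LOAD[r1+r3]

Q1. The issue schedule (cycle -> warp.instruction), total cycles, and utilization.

cycle 0: W0.I0
cycle 1: W1.I0
cycle 2: W0.I1
cycle 3: W1.I1
cycle 4: W1.I2
cycle 5: idle
cycle 6: idle
cycle 7: W0.I2

Answer: 8 cycles, utilization 3/4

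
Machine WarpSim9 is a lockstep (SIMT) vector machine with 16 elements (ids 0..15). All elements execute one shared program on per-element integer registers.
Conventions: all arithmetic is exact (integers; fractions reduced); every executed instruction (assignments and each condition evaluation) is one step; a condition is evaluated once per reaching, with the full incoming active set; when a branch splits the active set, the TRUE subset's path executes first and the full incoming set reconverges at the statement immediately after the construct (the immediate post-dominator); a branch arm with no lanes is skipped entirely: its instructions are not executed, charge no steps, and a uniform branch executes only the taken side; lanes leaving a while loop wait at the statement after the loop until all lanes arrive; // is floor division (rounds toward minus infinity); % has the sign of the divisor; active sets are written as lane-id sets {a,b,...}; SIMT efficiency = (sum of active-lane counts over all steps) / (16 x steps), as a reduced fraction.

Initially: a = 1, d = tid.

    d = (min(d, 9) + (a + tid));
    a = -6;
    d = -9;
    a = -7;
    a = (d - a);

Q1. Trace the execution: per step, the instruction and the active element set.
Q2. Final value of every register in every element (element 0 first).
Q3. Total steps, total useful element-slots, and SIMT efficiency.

step 0: d <- (min(d, 9) + (a + tid)) {0,1,2,3,4,5,6,7,8,9,10,11,12,13,14,15}
step 1: a <- -6                      {0,1,2,3,4,5,6,7,8,9,10,11,12,13,14,15}
step 2: d <- -9                      {0,1,2,3,4,5,6,7,8,9,10,11,12,13,14,15}
step 3: a <- -7                      {0,1,2,3,4,5,6,7,8,9,10,11,12,13,14,15}
step 4: a <- (d - a)                 {0,1,2,3,4,5,6,7,8,9,10,11,12,13,14,15}

Answer: 5 steps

a: -2,-2,-2,-2,-2,-2,-2,-2,-2,-2,-2,-2,-2,-2,-2,-2
d: -9,-9,-9,-9,-9,-9,-9,-9,-9,-9,-9,-9,-9,-9,-9,-9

steps = 5; useful = 80; efficiency = 80/80 = 1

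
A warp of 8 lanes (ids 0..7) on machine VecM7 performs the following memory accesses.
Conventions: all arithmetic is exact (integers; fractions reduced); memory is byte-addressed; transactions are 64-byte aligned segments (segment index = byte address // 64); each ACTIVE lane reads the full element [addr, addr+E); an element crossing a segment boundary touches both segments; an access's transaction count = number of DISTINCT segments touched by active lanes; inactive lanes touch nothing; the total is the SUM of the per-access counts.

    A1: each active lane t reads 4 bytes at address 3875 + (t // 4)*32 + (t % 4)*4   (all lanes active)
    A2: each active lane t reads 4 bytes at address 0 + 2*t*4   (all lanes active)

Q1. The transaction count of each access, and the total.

A1: 2 transactions
A2: 1 transaction

Answer: 2,1; total 3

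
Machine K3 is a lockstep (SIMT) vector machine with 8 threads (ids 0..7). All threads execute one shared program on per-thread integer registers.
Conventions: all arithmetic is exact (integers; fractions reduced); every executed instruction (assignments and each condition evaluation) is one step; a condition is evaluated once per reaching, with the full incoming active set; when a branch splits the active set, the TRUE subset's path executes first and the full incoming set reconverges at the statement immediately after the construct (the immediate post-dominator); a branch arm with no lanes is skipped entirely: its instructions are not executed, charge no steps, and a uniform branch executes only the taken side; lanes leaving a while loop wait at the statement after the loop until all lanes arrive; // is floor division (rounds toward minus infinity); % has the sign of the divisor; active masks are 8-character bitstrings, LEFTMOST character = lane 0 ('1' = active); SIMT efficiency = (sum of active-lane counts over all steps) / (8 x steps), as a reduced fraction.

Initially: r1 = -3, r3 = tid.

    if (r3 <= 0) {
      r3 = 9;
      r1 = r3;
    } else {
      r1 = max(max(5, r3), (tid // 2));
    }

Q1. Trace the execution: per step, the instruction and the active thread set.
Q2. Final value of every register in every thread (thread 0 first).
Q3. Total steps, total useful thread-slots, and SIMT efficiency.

step 0: eval (r3 <= 0)               11111111
step 1: r3 <- 9                      10000000
step 2: r1 <- r3                     10000000
step 3: r1 <- max(max(5, r3), (tid // 2)) 01111111

Answer: 4 steps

r1: 9,5,5,5,5,5,6,7
r3: 9,1,2,3,4,5,6,7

steps = 4; useful = 17; efficiency = 17/32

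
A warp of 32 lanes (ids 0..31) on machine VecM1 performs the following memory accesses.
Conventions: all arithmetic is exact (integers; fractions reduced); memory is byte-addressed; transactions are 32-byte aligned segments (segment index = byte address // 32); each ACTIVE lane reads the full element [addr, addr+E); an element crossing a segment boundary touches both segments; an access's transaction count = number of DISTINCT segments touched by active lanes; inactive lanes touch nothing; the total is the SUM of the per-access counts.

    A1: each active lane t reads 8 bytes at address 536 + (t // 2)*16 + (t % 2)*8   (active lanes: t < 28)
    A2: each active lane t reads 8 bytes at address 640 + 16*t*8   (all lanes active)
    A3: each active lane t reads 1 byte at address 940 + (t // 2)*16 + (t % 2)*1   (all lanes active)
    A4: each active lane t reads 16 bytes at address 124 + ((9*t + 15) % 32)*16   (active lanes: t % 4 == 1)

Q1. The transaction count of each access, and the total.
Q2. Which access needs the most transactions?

A1: 8 transactions
A2: 32 transactions
A3: 8 transactions
A4: 16 transactions

Answer: 8,32,8,16; total 64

Answer: A2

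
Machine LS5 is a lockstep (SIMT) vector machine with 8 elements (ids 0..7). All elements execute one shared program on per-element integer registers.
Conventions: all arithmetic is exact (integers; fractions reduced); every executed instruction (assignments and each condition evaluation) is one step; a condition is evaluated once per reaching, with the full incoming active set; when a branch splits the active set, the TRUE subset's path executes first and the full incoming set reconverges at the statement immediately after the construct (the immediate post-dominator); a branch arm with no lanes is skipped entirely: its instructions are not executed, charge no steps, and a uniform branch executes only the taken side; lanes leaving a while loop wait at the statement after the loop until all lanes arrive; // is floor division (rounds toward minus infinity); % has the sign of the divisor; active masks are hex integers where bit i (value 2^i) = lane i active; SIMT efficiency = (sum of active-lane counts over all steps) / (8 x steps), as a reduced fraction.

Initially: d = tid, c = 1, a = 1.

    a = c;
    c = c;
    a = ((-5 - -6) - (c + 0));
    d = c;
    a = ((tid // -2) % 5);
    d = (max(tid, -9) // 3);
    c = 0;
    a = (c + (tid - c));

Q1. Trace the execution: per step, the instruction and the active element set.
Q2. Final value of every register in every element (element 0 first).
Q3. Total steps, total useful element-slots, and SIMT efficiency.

step 0: a <- c                       0xff
step 1: c <- c                       0xff
step 2: a <- ((-5 - -6) - (c + 0))   0xff
step 3: d <- c                       0xff
step 4: a <- ((tid // -2) % 5)       0xff
step 5: d <- (max(tid, -9) // 3)     0xff
step 6: c <- 0                       0xff
step 7: a <- (c + (tid - c))         0xff

Answer: 8 steps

d: 0,0,0,1,1,1,2,2
c: 0,0,0,0,0,0,0,0
a: 0,1,2,3,4,5,6,7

steps = 8; useful = 64; efficiency = 64/64 = 1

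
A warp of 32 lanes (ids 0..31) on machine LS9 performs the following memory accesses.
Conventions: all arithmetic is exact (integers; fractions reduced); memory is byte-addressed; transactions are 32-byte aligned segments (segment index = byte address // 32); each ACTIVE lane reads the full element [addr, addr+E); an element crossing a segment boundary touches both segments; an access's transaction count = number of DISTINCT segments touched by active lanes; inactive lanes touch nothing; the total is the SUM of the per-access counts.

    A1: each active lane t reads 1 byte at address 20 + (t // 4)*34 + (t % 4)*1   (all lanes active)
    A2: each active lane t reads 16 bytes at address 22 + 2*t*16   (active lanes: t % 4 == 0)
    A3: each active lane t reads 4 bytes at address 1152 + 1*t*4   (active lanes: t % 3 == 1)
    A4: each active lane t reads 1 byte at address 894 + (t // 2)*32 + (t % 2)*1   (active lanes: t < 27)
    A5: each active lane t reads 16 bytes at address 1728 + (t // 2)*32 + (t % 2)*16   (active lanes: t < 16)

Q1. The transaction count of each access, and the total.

A1: 9 transactions
A2: 16 transactions
A3: 4 transactions
A4: 14 transactions
A5: 8 transactions

Answer: 9,16,4,14,8; total 51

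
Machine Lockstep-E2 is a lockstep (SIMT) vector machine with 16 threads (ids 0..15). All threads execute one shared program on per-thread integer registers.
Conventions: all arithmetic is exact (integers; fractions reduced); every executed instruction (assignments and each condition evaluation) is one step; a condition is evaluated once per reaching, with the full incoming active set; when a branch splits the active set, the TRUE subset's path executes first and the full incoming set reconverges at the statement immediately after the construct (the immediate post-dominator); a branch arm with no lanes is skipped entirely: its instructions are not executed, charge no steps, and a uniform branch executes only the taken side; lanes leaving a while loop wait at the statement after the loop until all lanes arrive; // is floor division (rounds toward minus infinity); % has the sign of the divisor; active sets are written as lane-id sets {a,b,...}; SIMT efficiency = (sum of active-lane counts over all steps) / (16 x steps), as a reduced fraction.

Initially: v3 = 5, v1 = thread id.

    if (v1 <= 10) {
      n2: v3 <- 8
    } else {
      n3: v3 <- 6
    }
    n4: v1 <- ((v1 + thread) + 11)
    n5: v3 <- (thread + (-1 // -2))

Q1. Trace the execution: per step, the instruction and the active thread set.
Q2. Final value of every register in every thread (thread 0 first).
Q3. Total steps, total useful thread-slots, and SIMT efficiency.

step 0: eval (v1 <= 10)              {0,1,2,3,4,5,6,7,8,9,10,11,12,13,14,15}
step 1: v3 <- 8                      {0,1,2,3,4,5,6,7,8,9,10}
step 2: v3 <- 6                      {11,12,13,14,15}
step 3: v1 <- ((v1 + thread) + 11)   {0,1,2,3,4,5,6,7,8,9,10,11,12,13,14,15}
step 4: v3 <- (thread + (-1 // -2))  {0,1,2,3,4,5,6,7,8,9,10,11,12,13,14,15}

Answer: 5 steps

v3: 0,1,2,3,4,5,6,7,8,9,10,11,12,13,14,15
v1: 11,13,15,17,19,21,23,25,27,29,31,33,35,37,39,41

steps = 5; useful = 64; efficiency = 64/80 = 4/5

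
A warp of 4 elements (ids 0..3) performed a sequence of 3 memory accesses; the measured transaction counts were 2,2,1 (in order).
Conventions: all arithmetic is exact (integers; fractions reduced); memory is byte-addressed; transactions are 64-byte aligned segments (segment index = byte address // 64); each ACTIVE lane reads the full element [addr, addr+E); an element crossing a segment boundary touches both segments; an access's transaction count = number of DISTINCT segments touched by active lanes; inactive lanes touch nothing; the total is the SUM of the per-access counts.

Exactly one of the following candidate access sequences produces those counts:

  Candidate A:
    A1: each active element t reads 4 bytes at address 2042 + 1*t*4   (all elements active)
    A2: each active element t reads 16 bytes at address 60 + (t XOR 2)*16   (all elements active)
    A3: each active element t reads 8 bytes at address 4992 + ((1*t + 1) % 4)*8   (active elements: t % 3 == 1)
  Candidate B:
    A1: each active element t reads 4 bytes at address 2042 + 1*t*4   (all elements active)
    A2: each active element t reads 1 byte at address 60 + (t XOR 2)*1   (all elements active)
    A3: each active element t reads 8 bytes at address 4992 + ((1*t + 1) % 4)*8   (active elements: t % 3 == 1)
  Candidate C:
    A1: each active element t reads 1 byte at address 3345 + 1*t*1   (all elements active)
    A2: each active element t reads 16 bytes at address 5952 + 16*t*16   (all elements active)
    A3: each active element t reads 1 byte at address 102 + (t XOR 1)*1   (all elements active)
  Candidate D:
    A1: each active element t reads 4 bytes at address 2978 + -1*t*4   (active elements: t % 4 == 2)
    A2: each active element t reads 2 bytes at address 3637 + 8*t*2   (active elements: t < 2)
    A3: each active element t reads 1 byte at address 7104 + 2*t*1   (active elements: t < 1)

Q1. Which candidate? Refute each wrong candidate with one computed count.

B: A2 gives 1 transaction, not 2
C: A1 gives 1 transaction, not 2
D: A1 gives 1 transaction, not 2
A: all counts match (2,2,1)

Answer: A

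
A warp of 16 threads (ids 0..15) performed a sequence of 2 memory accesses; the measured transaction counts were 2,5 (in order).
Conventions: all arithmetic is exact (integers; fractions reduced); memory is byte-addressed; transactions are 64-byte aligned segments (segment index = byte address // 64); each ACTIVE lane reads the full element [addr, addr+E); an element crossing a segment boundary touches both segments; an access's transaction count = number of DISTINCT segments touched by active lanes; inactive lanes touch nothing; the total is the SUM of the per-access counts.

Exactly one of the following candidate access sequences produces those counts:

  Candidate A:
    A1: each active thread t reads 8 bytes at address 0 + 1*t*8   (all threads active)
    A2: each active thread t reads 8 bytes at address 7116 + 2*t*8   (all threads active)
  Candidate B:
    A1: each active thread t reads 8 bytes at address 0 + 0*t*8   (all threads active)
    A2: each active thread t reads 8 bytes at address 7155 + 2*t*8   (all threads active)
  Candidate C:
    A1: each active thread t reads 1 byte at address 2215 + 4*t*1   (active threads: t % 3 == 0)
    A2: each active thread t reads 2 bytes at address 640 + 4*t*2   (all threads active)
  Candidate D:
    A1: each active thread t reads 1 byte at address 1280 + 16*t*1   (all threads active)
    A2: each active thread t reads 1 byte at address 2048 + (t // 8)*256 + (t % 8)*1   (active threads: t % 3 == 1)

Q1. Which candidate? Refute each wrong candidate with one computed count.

B: A1 gives 1 transaction, not 2
C: A2 gives 2 transactions, not 5
D: A1 gives 4 transactions, not 2
A: all counts match (2,5)

Answer: A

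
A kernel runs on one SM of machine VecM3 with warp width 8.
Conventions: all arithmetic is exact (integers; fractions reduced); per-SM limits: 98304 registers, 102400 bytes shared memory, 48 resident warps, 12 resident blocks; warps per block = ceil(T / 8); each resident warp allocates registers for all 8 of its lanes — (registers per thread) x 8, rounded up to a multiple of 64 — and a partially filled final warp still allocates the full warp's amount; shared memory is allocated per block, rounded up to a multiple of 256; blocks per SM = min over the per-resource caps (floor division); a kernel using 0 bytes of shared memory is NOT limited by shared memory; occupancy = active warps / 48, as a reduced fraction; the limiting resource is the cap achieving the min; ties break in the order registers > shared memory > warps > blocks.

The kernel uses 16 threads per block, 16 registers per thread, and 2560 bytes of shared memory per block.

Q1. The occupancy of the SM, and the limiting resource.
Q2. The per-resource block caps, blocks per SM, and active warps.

Answer: occupancy 1/2, limited by blocks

registers: 384 blocks
shared memory: 40 blocks
warps: 24 blocks
blocks: 12 blocks

Answer: 12 blocks, 24 active warps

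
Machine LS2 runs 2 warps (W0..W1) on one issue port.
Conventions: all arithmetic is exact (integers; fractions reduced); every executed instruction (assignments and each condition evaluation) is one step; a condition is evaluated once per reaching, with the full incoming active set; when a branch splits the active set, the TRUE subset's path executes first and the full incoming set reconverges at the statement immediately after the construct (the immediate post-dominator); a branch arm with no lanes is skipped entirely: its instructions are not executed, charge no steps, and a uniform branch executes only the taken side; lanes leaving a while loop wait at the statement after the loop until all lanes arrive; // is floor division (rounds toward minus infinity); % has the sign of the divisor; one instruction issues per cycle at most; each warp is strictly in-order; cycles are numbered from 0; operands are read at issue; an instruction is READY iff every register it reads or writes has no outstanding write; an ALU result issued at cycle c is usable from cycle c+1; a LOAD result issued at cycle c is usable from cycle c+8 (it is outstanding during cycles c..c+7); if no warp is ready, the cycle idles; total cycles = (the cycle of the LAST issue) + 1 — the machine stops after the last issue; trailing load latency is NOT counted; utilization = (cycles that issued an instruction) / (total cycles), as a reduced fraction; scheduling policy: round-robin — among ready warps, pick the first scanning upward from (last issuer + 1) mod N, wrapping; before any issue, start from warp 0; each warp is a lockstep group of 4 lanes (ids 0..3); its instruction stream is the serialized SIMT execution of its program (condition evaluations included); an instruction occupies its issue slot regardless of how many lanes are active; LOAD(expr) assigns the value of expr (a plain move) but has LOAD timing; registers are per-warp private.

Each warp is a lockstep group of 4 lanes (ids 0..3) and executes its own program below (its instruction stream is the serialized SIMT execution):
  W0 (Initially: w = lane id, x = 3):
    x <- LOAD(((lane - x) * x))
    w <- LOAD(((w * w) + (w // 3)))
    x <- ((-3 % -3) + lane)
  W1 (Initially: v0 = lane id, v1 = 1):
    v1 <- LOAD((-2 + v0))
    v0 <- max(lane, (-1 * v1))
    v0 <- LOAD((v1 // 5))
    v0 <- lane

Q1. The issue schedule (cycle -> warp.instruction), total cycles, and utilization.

cycle 0: W0.I0
cycle 1: W1.I0
cycle 2: W0.I1
cycle 3: idle
cycle 4: idle
cycle 5: idle
cycle 6: idle
cycle 7: idle
cycle 8: W0.I2
cycle 9: W1.I1
cycle 10: W1.I2
cycle 11: idle
cycle 12: idle
cycle 13: idle
cycle 14: idle
cycle 15: idle
cycle 16: idle
cycle 17: idle
cycle 18: W1.I3

Answer: 19 cycles, utilization 7/19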